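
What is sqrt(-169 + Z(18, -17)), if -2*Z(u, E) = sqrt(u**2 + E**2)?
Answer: sqrt(-676 - 2*sqrt(613))/2 ≈ 13.468*I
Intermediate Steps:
Z(u, E) = -sqrt(E**2 + u**2)/2 (Z(u, E) = -sqrt(u**2 + E**2)/2 = -sqrt(E**2 + u**2)/2)
sqrt(-169 + Z(18, -17)) = sqrt(-169 - sqrt((-17)**2 + 18**2)/2) = sqrt(-169 - sqrt(289 + 324)/2) = sqrt(-169 - sqrt(613)/2)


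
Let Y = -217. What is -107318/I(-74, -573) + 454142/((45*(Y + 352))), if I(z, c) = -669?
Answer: 318592616/1354725 ≈ 235.17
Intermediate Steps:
-107318/I(-74, -573) + 454142/((45*(Y + 352))) = -107318/(-669) + 454142/((45*(-217 + 352))) = -107318*(-1/669) + 454142/((45*135)) = 107318/669 + 454142/6075 = 318592616/1354725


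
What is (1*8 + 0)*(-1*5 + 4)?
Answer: -8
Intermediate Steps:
(1*8 + 0)*(-1*5 + 4) = (8 + 0)*(-5 + 4) = 8*(-1) = -8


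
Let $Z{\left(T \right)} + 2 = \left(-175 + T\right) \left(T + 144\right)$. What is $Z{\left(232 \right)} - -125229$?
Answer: $146659$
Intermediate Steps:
$Z{\left(T \right)} = -2 + \left(-175 + T\right) \left(144 + T\right)$ ($Z{\left(T \right)} = -2 + \left(-175 + T\right) \left(T + 144\right) = -2 + \left(-175 + T\right) \left(144 + T\right)$)
$Z{\left(232 \right)} - -125229 = \left(-25202 + 232^{2} - 7192\right) - -125229 = \left(-25202 + 53824 - 7192\right) + 125229 = 21430 + 125229 = 146659$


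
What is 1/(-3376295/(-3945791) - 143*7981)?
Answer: -3945791/4503260813558 ≈ -8.7621e-7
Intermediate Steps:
1/(-3376295/(-3945791) - 143*7981) = 1/(-3376295*(-1)/3945791 - 1141283) = 1/(-1*(-3376295/3945791) - 1141283) = 1/(3376295/3945791 - 1141283) = 1/(-4503260813558/3945791) = -3945791/4503260813558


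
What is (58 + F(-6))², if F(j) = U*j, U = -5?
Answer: 7744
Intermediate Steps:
F(j) = -5*j
(58 + F(-6))² = (58 - 5*(-6))² = (58 + 30)² = 88² = 7744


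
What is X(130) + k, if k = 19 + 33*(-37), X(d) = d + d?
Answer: -942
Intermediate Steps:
X(d) = 2*d
k = -1202 (k = 19 - 1221 = -1202)
X(130) + k = 2*130 - 1202 = 260 - 1202 = -942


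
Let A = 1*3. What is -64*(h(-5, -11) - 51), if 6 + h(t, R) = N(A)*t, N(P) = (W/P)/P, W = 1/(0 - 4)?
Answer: 32752/9 ≈ 3639.1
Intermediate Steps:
A = 3
W = -¼ (W = 1/(-4) = -¼ ≈ -0.25000)
N(P) = -1/(4*P²) (N(P) = (-1/(4*P))/P = -1/(4*P²))
h(t, R) = -6 - t/36 (h(t, R) = -6 + (-¼/3²)*t = -6 + (-¼*⅑)*t = -6 - t/36)
-64*(h(-5, -11) - 51) = -64*((-6 - 1/36*(-5)) - 51) = -64*((-6 + 5/36) - 51) = -64*(-211/36 - 51) = -64*(-2047/36) = 32752/9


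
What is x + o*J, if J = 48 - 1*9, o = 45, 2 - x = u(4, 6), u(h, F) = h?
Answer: 1753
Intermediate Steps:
x = -2 (x = 2 - 1*4 = 2 - 4 = -2)
J = 39 (J = 48 - 9 = 39)
x + o*J = -2 + 45*39 = -2 + 1755 = 1753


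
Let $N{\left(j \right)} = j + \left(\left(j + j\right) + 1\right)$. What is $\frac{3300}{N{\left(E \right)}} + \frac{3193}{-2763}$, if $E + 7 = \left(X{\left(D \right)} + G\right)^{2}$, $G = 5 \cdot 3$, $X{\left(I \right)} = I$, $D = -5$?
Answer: $\frac{411193}{38682} \approx 10.63$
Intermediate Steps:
$G = 15$
$E = 93$ ($E = -7 + \left(-5 + 15\right)^{2} = -7 + 10^{2} = -7 + 100 = 93$)
$N{\left(j \right)} = 1 + 3 j$ ($N{\left(j \right)} = j + \left(2 j + 1\right) = j + \left(1 + 2 j\right) = 1 + 3 j$)
$\frac{3300}{N{\left(E \right)}} + \frac{3193}{-2763} = \frac{3300}{1 + 3 \cdot 93} + \frac{3193}{-2763} = \frac{3300}{1 + 279} + 3193 \left(- \frac{1}{2763}\right) = \frac{3300}{280} - \frac{3193}{2763} = 3300 \cdot \frac{1}{280} - \frac{3193}{2763} = \frac{165}{14} - \frac{3193}{2763} = \frac{411193}{38682}$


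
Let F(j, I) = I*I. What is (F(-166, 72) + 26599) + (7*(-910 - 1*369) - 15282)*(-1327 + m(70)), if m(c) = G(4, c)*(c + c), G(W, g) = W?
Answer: 18620028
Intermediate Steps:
F(j, I) = I²
m(c) = 8*c (m(c) = 4*(c + c) = 4*(2*c) = 8*c)
(F(-166, 72) + 26599) + (7*(-910 - 1*369) - 15282)*(-1327 + m(70)) = (72² + 26599) + (7*(-910 - 1*369) - 15282)*(-1327 + 8*70) = (5184 + 26599) + (7*(-910 - 369) - 15282)*(-1327 + 560) = 31783 + (7*(-1279) - 15282)*(-767) = 31783 + (-8953 - 15282)*(-767) = 31783 - 24235*(-767) = 31783 + 18588245 = 18620028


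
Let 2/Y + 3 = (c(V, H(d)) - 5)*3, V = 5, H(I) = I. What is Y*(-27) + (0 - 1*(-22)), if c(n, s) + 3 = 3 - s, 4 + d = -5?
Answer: 16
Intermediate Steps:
d = -9 (d = -4 - 5 = -9)
c(n, s) = -s (c(n, s) = -3 + (3 - s) = -s)
Y = 2/9 (Y = 2/(-3 + (-1*(-9) - 5)*3) = 2/(-3 + (9 - 5)*3) = 2/(-3 + 4*3) = 2/(-3 + 12) = 2/9 ≈ 0.22222)
Y*(-27) + (0 - 1*(-22)) = (2/9)*(-27) + (0 - 1*(-22)) = -6 + (0 + 22) = -6 + 22 = 16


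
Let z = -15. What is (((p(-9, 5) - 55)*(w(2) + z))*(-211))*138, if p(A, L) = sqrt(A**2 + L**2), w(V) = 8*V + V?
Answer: 4804470 - 87354*sqrt(106) ≈ 3.9051e+6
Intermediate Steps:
w(V) = 9*V
(((p(-9, 5) - 55)*(w(2) + z))*(-211))*138 = (((sqrt((-9)**2 + 5**2) - 55)*(9*2 - 15))*(-211))*138 = (((sqrt(81 + 25) - 55)*(18 - 15))*(-211))*138 = (((sqrt(106) - 55)*3)*(-211))*138 = (((-55 + sqrt(106))*3)*(-211))*138 = ((-165 + 3*sqrt(106))*(-211))*138 = (34815 - 633*sqrt(106))*138 = 4804470 - 87354*sqrt(106)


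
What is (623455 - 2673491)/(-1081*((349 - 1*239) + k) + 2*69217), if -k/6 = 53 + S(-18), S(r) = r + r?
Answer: -1025018/64893 ≈ -15.796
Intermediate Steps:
S(r) = 2*r
k = -102 (k = -6*(53 + 2*(-18)) = -6*(53 - 36) = -6*17 = -102)
(623455 - 2673491)/(-1081*((349 - 1*239) + k) + 2*69217) = (623455 - 2673491)/(-1081*((349 - 1*239) - 102) + 2*69217) = -2050036/(-1081*((349 - 239) - 102) + 138434) = -2050036/(-1081*(110 - 102) + 138434) = -2050036/(-1081*8 + 138434) = -2050036/(-8648 + 138434) = -2050036/129786 = -2050036*1/129786 = -1025018/64893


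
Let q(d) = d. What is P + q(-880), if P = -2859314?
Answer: -2860194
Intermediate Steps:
P + q(-880) = -2859314 - 880 = -2860194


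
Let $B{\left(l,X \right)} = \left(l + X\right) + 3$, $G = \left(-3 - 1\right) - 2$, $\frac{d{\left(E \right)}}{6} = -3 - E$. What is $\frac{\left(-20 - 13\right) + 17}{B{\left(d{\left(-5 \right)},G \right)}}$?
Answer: $- \frac{16}{9} \approx -1.7778$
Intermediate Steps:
$d{\left(E \right)} = -18 - 6 E$ ($d{\left(E \right)} = 6 \left(-3 - E\right) = -18 - 6 E$)
$G = -6$ ($G = -4 - 2 = -6$)
$B{\left(l,X \right)} = 3 + X + l$ ($B{\left(l,X \right)} = \left(X + l\right) + 3 = 3 + X + l$)
$\frac{\left(-20 - 13\right) + 17}{B{\left(d{\left(-5 \right)},G \right)}} = \frac{\left(-20 - 13\right) + 17}{3 - 6 - -12} = \frac{\left(-20 - 13\right) + 17}{3 - 6 + \left(-18 + 30\right)} = \frac{-33 + 17}{3 - 6 + 12} = \frac{1}{9} \left(-16\right) = - \frac{16}{9}$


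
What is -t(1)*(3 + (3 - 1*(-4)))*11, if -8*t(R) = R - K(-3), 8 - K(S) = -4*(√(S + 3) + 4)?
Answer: -1265/4 ≈ -316.25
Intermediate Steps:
K(S) = 24 + 4*√(3 + S) (K(S) = 8 - (-4)*(√(S + 3) + 4) = 8 - (-4)*(√(3 + S) + 4) = 8 - (-4)*(4 + √(3 + S)) = 8 - (-16 - 4*√(3 + S)) = 8 + (16 + 4*√(3 + S)) = 24 + 4*√(3 + S))
t(R) = 3 - R/8 (t(R) = -(R - (24 + 4*√(3 - 3)))/8 = -(R - (24 + 4*√0))/8 = -(R - (24 + 4*0))/8 = -(R - (24 + 0))/8 = -(R - 1*24)/8 = -(R - 24)/8 = -(-24 + R)/8 = 3 - R/8)
-t(1)*(3 + (3 - 1*(-4)))*11 = -(3 - ⅛*1)*(3 + (3 - 1*(-4)))*11 = -(3 - ⅛)*(3 + (3 + 4))*11 = -23*(3 + 7)/8*11 = -23*10/8*11 = -1*115/4*11 = -115/4*11 = -1265/4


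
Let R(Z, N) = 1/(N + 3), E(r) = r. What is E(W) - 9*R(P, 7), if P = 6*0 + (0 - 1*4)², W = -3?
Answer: -39/10 ≈ -3.9000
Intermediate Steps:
P = 16 (P = 0 + (0 - 4)² = 0 + (-4)² = 0 + 16 = 16)
R(Z, N) = 1/(3 + N)
E(W) - 9*R(P, 7) = -3 - 9/(3 + 7) = -3 - 9/10 = -39/10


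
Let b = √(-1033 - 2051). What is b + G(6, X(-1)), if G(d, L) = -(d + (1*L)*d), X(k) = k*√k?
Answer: -6 + 6*I + 2*I*√771 ≈ -6.0 + 61.534*I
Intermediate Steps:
X(k) = k^(3/2)
G(d, L) = -d - L*d (G(d, L) = -(d + L*d) = -d - L*d)
b = 2*I*√771 (b = √(-3084) = 2*I*√771 ≈ 55.534*I)
b + G(6, X(-1)) = 2*I*√771 - 1*6*(1 + (-1)^(3/2)) = 2*I*√771 - 1*6*(1 - I) = 2*I*√771 + (-6 + 6*I) = -6 + 6*I + 2*I*√771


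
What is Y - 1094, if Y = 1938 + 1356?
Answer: 2200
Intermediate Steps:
Y = 3294
Y - 1094 = 3294 - 1094 = 2200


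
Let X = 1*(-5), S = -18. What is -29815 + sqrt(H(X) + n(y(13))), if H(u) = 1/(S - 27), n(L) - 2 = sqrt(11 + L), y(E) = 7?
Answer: -29815 + sqrt(445 + 675*sqrt(2))/15 ≈ -29813.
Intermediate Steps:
X = -5
n(L) = 2 + sqrt(11 + L)
H(u) = -1/45 (H(u) = 1/(-18 - 27) = 1/(-45) = -1/45)
-29815 + sqrt(H(X) + n(y(13))) = -29815 + sqrt(-1/45 + (2 + sqrt(11 + 7))) = -29815 + sqrt(-1/45 + (2 + sqrt(18))) = -29815 + sqrt(-1/45 + (2 + 3*sqrt(2))) = -29815 + sqrt(89/45 + 3*sqrt(2))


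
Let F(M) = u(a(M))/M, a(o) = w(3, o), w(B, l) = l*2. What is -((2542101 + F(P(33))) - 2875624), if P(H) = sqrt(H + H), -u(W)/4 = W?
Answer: 333531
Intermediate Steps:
w(B, l) = 2*l
a(o) = 2*o
u(W) = -4*W
P(H) = sqrt(2)*sqrt(H) (P(H) = sqrt(2*H) = sqrt(2)*sqrt(H))
F(M) = -8 (F(M) = (-8*M)/M = -8)
-((2542101 + F(P(33))) - 2875624) = -((2542101 - 8) - 2875624) = -(2542093 - 2875624) = -1*(-333531) = 333531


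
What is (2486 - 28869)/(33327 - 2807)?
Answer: -3769/4360 ≈ -0.86445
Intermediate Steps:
(2486 - 28869)/(33327 - 2807) = -26383/30520 = -26383*1/30520 = -3769/4360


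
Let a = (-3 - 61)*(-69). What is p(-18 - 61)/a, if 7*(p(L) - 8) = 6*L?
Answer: -209/15456 ≈ -0.013522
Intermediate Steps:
p(L) = 8 + 6*L/7 (p(L) = 8 + (6*L)/7 = 8 + 6*L/7)
a = 4416 (a = -64*(-69) = 4416)
p(-18 - 61)/a = (8 + 6*(-18 - 61)/7)/4416 = (8 + (6/7)*(-79))*(1/4416) = (8 - 474/7)*(1/4416) = -418/7*1/4416 = -209/15456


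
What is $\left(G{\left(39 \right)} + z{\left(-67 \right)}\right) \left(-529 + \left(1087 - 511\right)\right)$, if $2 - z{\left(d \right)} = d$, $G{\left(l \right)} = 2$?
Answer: $3337$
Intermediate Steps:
$z{\left(d \right)} = 2 - d$
$\left(G{\left(39 \right)} + z{\left(-67 \right)}\right) \left(-529 + \left(1087 - 511\right)\right) = \left(2 + \left(2 - -67\right)\right) \left(-529 + \left(1087 - 511\right)\right) = \left(2 + \left(2 + 67\right)\right) \left(-529 + \left(1087 - 511\right)\right) = \left(2 + 69\right) \left(-529 + 576\right) = 71 \cdot 47 = 3337$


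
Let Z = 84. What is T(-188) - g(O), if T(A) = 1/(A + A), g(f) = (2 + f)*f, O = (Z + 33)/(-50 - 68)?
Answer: 1305281/1308856 ≈ 0.99727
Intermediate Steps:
O = -117/118 (O = (84 + 33)/(-50 - 68) = 117/(-118) = 117*(-1/118) = -117/118 ≈ -0.99153)
g(f) = f*(2 + f)
T(A) = 1/(2*A)
T(-188) - g(O) = (½)/(-188) - (-117)*(2 - 117/118)/118 = (½)*(-1/188) - (-117)*119/(118*118) = -1/376 - 1*(-13923/13924) = -1/376 + 13923/13924 = 1305281/1308856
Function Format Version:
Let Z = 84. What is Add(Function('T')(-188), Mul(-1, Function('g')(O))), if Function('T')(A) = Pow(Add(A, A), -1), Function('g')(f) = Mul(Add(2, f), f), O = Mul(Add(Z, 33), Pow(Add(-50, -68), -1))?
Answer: Rational(1305281, 1308856) ≈ 0.99727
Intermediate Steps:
O = Rational(-117, 118) (O = Mul(Add(84, 33), Pow(Add(-50, -68), -1)) = Mul(117, Pow(-118, -1)) = Mul(117, Rational(-1, 118)) = Rational(-117, 118) ≈ -0.99153)
Function('g')(f) = Mul(f, Add(2, f))
Function('T')(A) = Mul(Rational(1, 2), Pow(A, -1)) (Function('T')(A) = Pow(Mul(2, A), -1) = Mul(Rational(1, 2), Pow(A, -1)))
Add(Function('T')(-188), Mul(-1, Function('g')(O))) = Add(Mul(Rational(1, 2), Pow(-188, -1)), Mul(-1, Mul(Rational(-117, 118), Add(2, Rational(-117, 118))))) = Add(Mul(Rational(1, 2), Rational(-1, 188)), Mul(-1, Mul(Rational(-117, 118), Rational(119, 118)))) = Add(Rational(-1, 376), Mul(-1, Rational(-13923, 13924))) = Add(Rational(-1, 376), Rational(13923, 13924)) = Rational(1305281, 1308856)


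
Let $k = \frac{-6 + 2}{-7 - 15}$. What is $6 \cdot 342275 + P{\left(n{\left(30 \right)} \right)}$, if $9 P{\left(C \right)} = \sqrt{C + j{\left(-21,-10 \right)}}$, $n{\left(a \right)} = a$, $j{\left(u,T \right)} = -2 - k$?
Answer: $2053650 + \frac{\sqrt{374}}{33} \approx 2.0537 \cdot 10^{6}$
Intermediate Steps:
$k = \frac{2}{11}$ ($k = - \frac{4}{-7 - 15} = - \frac{4}{-22} = \left(-4\right) \left(- \frac{1}{22}\right) = \frac{2}{11} \approx 0.18182$)
$j{\left(u,T \right)} = - \frac{24}{11}$ ($j{\left(u,T \right)} = -2 - \frac{2}{11} = - \frac{24}{11}$)
$P{\left(C \right)} = \frac{\sqrt{- \frac{24}{11} + C}}{9}$ ($P{\left(C \right)} = \frac{\sqrt{C - \frac{24}{11}}}{9} = \frac{\sqrt{- \frac{24}{11} + C}}{9}$)
$6 \cdot 342275 + P{\left(n{\left(30 \right)} \right)} = 6 \cdot 342275 + \frac{\sqrt{-264 + 121 \cdot 30}}{99} = 2053650 + \frac{\sqrt{-264 + 3630}}{99} = 2053650 + \frac{\sqrt{3366}}{99} = 2053650 + \frac{3 \sqrt{374}}{99} = 2053650 + \frac{\sqrt{374}}{33}$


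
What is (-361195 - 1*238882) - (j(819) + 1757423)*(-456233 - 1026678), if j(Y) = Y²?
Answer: 3600780163547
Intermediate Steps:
(-361195 - 1*238882) - (j(819) + 1757423)*(-456233 - 1026678) = (-361195 - 1*238882) - (819² + 1757423)*(-456233 - 1026678) = (-361195 - 238882) - (670761 + 1757423)*(-1482911) = -600077 - 2428184*(-1482911) = -600077 - 1*(-3600780763624) = -600077 + 3600780763624 = 3600780163547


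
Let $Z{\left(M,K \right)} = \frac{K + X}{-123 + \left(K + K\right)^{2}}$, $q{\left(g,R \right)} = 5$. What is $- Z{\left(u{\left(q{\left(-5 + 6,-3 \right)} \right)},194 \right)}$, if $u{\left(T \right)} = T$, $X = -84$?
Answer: $- \frac{110}{150421} \approx -0.00073128$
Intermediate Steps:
$Z{\left(M,K \right)} = \frac{-84 + K}{-123 + 4 K^{2}}$ ($Z{\left(M,K \right)} = \frac{K - 84}{-123 + \left(K + K\right)^{2}} = \frac{-84 + K}{-123 + \left(2 K\right)^{2}} = \frac{-84 + K}{-123 + 4 K^{2}}$)
$- Z{\left(u{\left(q{\left(-5 + 6,-3 \right)} \right)},194 \right)} = - \frac{-84 + 194}{-123 + 4 \cdot 194^{2}} = - \frac{110}{-123 + 4 \cdot 37636} = - \frac{110}{-123 + 150544} = - \frac{110}{150421}$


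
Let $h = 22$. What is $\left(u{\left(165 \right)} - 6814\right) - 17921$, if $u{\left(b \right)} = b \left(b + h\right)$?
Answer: $6120$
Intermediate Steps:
$u{\left(b \right)} = b \left(22 + b\right)$ ($u{\left(b \right)} = b \left(b + 22\right) = b \left(22 + b\right)$)
$\left(u{\left(165 \right)} - 6814\right) - 17921 = \left(165 \left(22 + 165\right) - 6814\right) - 17921 = \left(165 \cdot 187 - 6814\right) - 17921 = \left(30855 - 6814\right) - 17921 = 24041 - 17921 = 6120$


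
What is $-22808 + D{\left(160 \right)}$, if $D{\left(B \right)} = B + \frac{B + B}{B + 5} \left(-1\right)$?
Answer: $- \frac{747448}{33} \approx -22650.0$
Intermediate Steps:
$D{\left(B \right)} = B - \frac{2 B}{5 + B}$ ($D{\left(B \right)} = B + \frac{2 B}{5 + B} \left(-1\right) = B - \frac{2 B}{5 + B}$)
$-22808 + D{\left(160 \right)} = -22808 + \frac{160 \left(3 + 160\right)}{5 + 160} = -22808 + 160 \cdot \frac{1}{165} \cdot 163 = -22808 + \frac{5216}{33} = - \frac{747448}{33}$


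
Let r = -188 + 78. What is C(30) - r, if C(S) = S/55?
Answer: 1216/11 ≈ 110.55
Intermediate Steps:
C(S) = S/55 (C(S) = S*(1/55) = S/55)
r = -110
C(30) - r = (1/55)*30 - 1*(-110) = 6/11 + 110 = 1216/11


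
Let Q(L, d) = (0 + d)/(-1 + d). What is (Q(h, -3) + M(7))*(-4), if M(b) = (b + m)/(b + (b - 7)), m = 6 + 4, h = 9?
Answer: -89/7 ≈ -12.714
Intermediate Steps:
m = 10
M(b) = (10 + b)/(-7 + 2*b) (M(b) = (b + 10)/(b + (b - 7)) = (10 + b)/(b + (-7 + b)) = (10 + b)/(-7 + 2*b))
Q(L, d) = d/(-1 + d)
(Q(h, -3) + M(7))*(-4) = (-3/(-1 - 3) + (10 + 7)/(-7 + 2*7))*(-4) = (-3/(-4) + 17/(-7 + 14))*(-4) = (-3*(-¼) + 17/7)*(-4) = (¾ + (⅐)*17)*(-4) = (¾ + 17/7)*(-4) = (89/28)*(-4) = -89/7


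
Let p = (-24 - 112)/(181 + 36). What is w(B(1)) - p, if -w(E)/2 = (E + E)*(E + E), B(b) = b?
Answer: -1600/217 ≈ -7.3733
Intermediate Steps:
w(E) = -8*E² (w(E) = -2*(E + E)*(E + E) = -2*2*E*2*E = -8*E²)
p = -136/217 ≈ -0.62673
w(B(1)) - p = -8*1² - 1*(-136/217) = -8*1 + 136/217 = -8 + 136/217 = -1600/217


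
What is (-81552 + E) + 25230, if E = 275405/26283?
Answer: -1480035721/26283 ≈ -56312.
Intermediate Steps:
E = 275405/26283 (E = 275405*(1/26283) = 275405/26283 ≈ 10.478)
(-81552 + E) + 25230 = (-81552 + 275405/26283) + 25230 = -2143155811/26283 + 25230 = -1480035721/26283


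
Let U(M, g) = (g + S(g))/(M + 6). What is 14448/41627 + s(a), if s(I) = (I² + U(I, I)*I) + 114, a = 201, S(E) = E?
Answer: 39163971325/957421 ≈ 40906.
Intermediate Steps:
U(M, g) = 2*g/(6 + M) (U(M, g) = (g + g)/(M + 6) = (2*g)/(6 + M) = 2*g/(6 + M))
s(I) = 114 + I² + 2*I²/(6 + I) (s(I) = (I² + (2*I/(6 + I))*I) + 114 = (I² + 2*I²/(6 + I)) + 114 = 114 + I² + 2*I²/(6 + I))
14448/41627 + s(a) = 14448/41627 + (2*201² + (6 + 201)*(114 + 201²))/(6 + 201) = 14448*(1/41627) + (2*40401 + 207*(114 + 40401))/207 = 14448/41627 + (80802 + 207*40515)/207 = 14448/41627 + (80802 + 8386605)/207 = 14448/41627 + (1/207)*8467407 = 14448/41627 + 940823/23 = 39163971325/957421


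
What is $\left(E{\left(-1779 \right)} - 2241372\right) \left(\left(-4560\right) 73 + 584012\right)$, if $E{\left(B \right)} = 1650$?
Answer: $-562465865304$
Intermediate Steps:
$\left(E{\left(-1779 \right)} - 2241372\right) \left(\left(-4560\right) 73 + 584012\right) = \left(1650 - 2241372\right) \left(\left(-4560\right) 73 + 584012\right) = - 2239722 \left(-332880 + 584012\right) = \left(-2239722\right) 251132 = -562465865304$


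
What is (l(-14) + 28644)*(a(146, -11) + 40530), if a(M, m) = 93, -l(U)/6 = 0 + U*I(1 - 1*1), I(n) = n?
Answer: 1163605212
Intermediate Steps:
l(U) = 0 (l(U) = -6*(0 + U*(1 - 1*1)) = -6*(0 + U*(1 - 1)) = -6*(0 + U*0) = -6*(0 + 0) = -6*0 = 0)
(l(-14) + 28644)*(a(146, -11) + 40530) = (0 + 28644)*(93 + 40530) = 28644*40623 = 1163605212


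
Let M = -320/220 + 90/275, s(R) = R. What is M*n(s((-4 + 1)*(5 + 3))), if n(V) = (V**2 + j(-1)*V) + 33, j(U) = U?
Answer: -39246/55 ≈ -713.56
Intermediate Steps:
M = -62/55 (M = -320*1/220 + 90*(1/275) = -16/11 + 18/55 = -62/55 ≈ -1.1273)
n(V) = 33 + V**2 - V (n(V) = (V**2 - V) + 33 = 33 + V**2 - V)
M*n(s((-4 + 1)*(5 + 3))) = -62*(33 + ((-4 + 1)*(5 + 3))**2 - (-4 + 1)*(5 + 3))/55 = -62*(33 + (-3*8)**2 - (-3)*8)/55 = -62*(33 + (-24)**2 - 1*(-24))/55 = -62*(33 + 576 + 24)/55 = -62/55*633 = -39246/55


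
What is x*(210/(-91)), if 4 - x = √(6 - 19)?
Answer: -120/13 + 30*I*√13/13 ≈ -9.2308 + 8.3205*I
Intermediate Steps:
x = 4 - I*√13 (x = 4 - √(6 - 19) = 4 - √(-13) = 4 - I*√13 ≈ 4.0 - 3.6056*I)
x*(210/(-91)) = (4 - I*√13)*(210/(-91)) = (4 - I*√13)*(210*(-1/91)) = (4 - I*√13)*(-30/13) = -120/13 + 30*I*√13/13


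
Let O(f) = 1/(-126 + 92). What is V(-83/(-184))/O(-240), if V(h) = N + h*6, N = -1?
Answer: -2669/46 ≈ -58.022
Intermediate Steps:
O(f) = -1/34 (O(f) = 1/(-34) = -1/34)
V(h) = -1 + 6*h (V(h) = -1 + h*6 = -1 + 6*h)
V(-83/(-184))/O(-240) = (-1 + 6*(-83/(-184)))/(-1/34) = (-1 + 6*(-83*(-1/184)))*(-34) = (-1 + 6*(83/184))*(-34) = (-1 + 249/92)*(-34) = (157/92)*(-34) = -2669/46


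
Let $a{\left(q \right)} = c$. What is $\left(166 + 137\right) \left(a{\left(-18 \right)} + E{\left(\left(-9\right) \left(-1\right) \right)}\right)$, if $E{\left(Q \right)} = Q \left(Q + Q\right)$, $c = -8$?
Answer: $46662$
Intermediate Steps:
$E{\left(Q \right)} = 2 Q^{2}$ ($E{\left(Q \right)} = Q 2 Q = 2 Q^{2}$)
$a{\left(q \right)} = -8$
$\left(166 + 137\right) \left(a{\left(-18 \right)} + E{\left(\left(-9\right) \left(-1\right) \right)}\right) = \left(166 + 137\right) \left(-8 + 2 \left(\left(-9\right) \left(-1\right)\right)^{2}\right) = 303 \left(-8 + 2 \cdot 9^{2}\right) = 303 \left(-8 + 2 \cdot 81\right) = 303 \left(-8 + 162\right) = 303 \cdot 154 = 46662$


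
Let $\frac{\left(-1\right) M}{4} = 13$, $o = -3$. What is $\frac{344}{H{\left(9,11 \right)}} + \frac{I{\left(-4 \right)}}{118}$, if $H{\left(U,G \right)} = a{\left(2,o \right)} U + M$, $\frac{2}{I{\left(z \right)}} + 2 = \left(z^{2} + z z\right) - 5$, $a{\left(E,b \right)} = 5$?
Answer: $- \frac{507393}{10325} \approx -49.142$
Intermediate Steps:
$M = -52$ ($M = \left(-4\right) 13 = -52$)
$I{\left(z \right)} = \frac{2}{-7 + 2 z^{2}}$ ($I{\left(z \right)} = \frac{2}{-2 - \left(5 - z^{2} - z z\right)} = \frac{2}{-2 + \left(\left(z^{2} + z^{2}\right) - 5\right)} = \frac{2}{-2 + \left(2 z^{2} - 5\right)} = \frac{2}{-2 + \left(-5 + 2 z^{2}\right)} = \frac{2}{-7 + 2 z^{2}}$)
$H{\left(U,G \right)} = -52 + 5 U$ ($H{\left(U,G \right)} = 5 U - 52 = -52 + 5 U$)
$\frac{344}{H{\left(9,11 \right)}} + \frac{I{\left(-4 \right)}}{118} = \frac{344}{-52 + 5 \cdot 9} + \frac{2 \frac{1}{-7 + 2 \left(-4\right)^{2}}}{118} = \frac{344}{-52 + 45} + \frac{2}{-7 + 2 \cdot 16} \cdot \frac{1}{118} = \frac{344}{-7} + \frac{2}{-7 + 32} \cdot \frac{1}{118} = 344 \left(- \frac{1}{7}\right) + \frac{2}{25} \cdot \frac{1}{118} = - \frac{344}{7} + 2 \cdot \frac{1}{25} \cdot \frac{1}{118} = - \frac{344}{7} + \frac{2}{25} \cdot \frac{1}{118} = - \frac{344}{7} + \frac{1}{1475} = - \frac{507393}{10325}$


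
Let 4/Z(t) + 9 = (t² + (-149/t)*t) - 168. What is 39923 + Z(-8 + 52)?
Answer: 32138017/805 ≈ 39923.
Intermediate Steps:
Z(t) = 4/(-326 + t²) (Z(t) = 4/(-9 + ((t² + (-149/t)*t) - 168)) = 4/(-9 + ((t² - 149) - 168)) = 4/(-9 + ((-149 + t²) - 168)) = 4/(-9 + (-317 + t²)) = 4/(-326 + t²))
39923 + Z(-8 + 52) = 39923 + 4/(-326 + (-8 + 52)²) = 39923 + 4/(-326 + 44²) = 39923 + 4/(-326 + 1936) = 39923 + 4/1610 = 39923 + 4*(1/1610) = 39923 + 2/805 = 32138017/805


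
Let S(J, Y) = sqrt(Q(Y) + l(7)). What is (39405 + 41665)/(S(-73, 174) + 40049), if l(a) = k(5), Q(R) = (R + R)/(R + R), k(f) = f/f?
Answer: 3246772430/1603922399 - 81070*sqrt(2)/1603922399 ≈ 2.0242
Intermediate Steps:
k(f) = 1
Q(R) = 1 (Q(R) = (2*R)/((2*R)) = (2*R)*(1/(2*R)) = 1)
l(a) = 1
S(J, Y) = sqrt(2) (S(J, Y) = sqrt(1 + 1) = sqrt(2))
(39405 + 41665)/(S(-73, 174) + 40049) = (39405 + 41665)/(sqrt(2) + 40049) = 81070/(40049 + sqrt(2))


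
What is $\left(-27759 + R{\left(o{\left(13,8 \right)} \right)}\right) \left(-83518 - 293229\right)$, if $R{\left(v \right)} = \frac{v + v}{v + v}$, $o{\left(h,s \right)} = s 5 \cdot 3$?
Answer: $10457743226$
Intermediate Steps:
$o{\left(h,s \right)} = 15 s$ ($o{\left(h,s \right)} = 5 s 3 = 15 s$)
$R{\left(v \right)} = 1$ ($R{\left(v \right)} = \frac{2 v}{2 v} = 2 v \frac{1}{2 v} = 1$)
$\left(-27759 + R{\left(o{\left(13,8 \right)} \right)}\right) \left(-83518 - 293229\right) = \left(-27759 + 1\right) \left(-83518 - 293229\right) = \left(-27758\right) \left(-376747\right) = 10457743226$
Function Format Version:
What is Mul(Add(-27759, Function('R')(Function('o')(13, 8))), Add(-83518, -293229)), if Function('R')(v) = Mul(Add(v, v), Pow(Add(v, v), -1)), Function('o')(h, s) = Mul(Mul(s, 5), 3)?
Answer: 10457743226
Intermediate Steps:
Function('o')(h, s) = Mul(15, s) (Function('o')(h, s) = Mul(Mul(5, s), 3) = Mul(15, s))
Function('R')(v) = 1 (Function('R')(v) = Mul(Mul(2, v), Pow(Mul(2, v), -1)) = Mul(Mul(2, v), Mul(Rational(1, 2), Pow(v, -1))) = 1)
Mul(Add(-27759, Function('R')(Function('o')(13, 8))), Add(-83518, -293229)) = Mul(Add(-27759, 1), Add(-83518, -293229)) = Mul(-27758, -376747) = 10457743226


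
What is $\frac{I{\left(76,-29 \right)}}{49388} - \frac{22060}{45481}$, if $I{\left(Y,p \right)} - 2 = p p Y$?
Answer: $\frac{908777639}{1123107814} \approx 0.80916$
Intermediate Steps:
$I{\left(Y,p \right)} = 2 + Y p^{2}$ ($I{\left(Y,p \right)} = 2 + p p Y = 2 + p^{2} Y = 2 + Y p^{2}$)
$\frac{I{\left(76,-29 \right)}}{49388} - \frac{22060}{45481} = \frac{2 + 76 \left(-29\right)^{2}}{49388} - \frac{22060}{45481} = \left(2 + 76 \cdot 841\right) \frac{1}{49388} - \frac{22060}{45481} = \left(2 + 63916\right) \frac{1}{49388} - \frac{22060}{45481} = 63918 \cdot \frac{1}{49388} - \frac{22060}{45481} = \frac{31959}{24694} - \frac{22060}{45481} = \frac{908777639}{1123107814}$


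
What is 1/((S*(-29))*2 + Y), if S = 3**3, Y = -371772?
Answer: -1/373338 ≈ -2.6785e-6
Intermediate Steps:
S = 27
1/((S*(-29))*2 + Y) = 1/((27*(-29))*2 - 371772) = 1/(-783*2 - 371772) = 1/(-1566 - 371772) = 1/(-373338) = -1/373338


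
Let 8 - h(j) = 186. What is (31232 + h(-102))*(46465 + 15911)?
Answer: 1937024304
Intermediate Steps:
h(j) = -178 (h(j) = 8 - 1*186 = 8 - 186 = -178)
(31232 + h(-102))*(46465 + 15911) = (31232 - 178)*(46465 + 15911) = 31054*62376 = 1937024304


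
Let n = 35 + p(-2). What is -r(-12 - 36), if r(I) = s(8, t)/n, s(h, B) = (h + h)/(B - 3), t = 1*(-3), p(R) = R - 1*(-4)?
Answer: 8/111 ≈ 0.072072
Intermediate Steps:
p(R) = 4 + R (p(R) = R + 4 = 4 + R)
t = -3
s(h, B) = 2*h/(-3 + B) (s(h, B) = (2*h)/(-3 + B) = 2*h/(-3 + B))
n = 37 (n = 35 + (4 - 2) = 35 + 2 = 37)
r(I) = -8/111 (r(I) = (2*8/(-3 - 3))/37 = (2*8/(-6))*(1/37) = (2*8*(-⅙))*(1/37) = -8/3*1/37 = -8/111)
-r(-12 - 36) = -1*(-8/111) = 8/111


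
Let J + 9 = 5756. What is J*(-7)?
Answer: -40229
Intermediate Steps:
J = 5747 (J = -9 + 5756 = 5747)
J*(-7) = 5747*(-7) = -40229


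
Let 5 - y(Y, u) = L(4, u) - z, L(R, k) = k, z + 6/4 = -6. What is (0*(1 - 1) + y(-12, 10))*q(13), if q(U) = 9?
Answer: -225/2 ≈ -112.50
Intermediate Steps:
z = -15/2 (z = -3/2 - 6 = -15/2 ≈ -7.5000)
y(Y, u) = -5/2 - u (y(Y, u) = 5 - (u - 1*(-15/2)) = 5 - (u + 15/2) = 5 - (15/2 + u) = 5 + (-15/2 - u) = -5/2 - u)
(0*(1 - 1) + y(-12, 10))*q(13) = (0*(1 - 1) + (-5/2 - 1*10))*9 = (0*0 + (-5/2 - 10))*9 = (0 - 25/2)*9 = -25/2*9 = -225/2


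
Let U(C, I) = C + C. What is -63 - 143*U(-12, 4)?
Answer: 3369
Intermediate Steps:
U(C, I) = 2*C
-63 - 143*U(-12, 4) = -63 - 286*(-12) = -63 - 143*(-24) = -63 + 3432 = 3369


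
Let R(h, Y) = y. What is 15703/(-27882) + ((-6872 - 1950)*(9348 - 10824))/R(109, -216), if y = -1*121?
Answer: -33005545997/306702 ≈ -1.0761e+5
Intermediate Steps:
y = -121
R(h, Y) = -121
15703/(-27882) + ((-6872 - 1950)*(9348 - 10824))/R(109, -216) = 15703/(-27882) + ((-6872 - 1950)*(9348 - 10824))/(-121) = 15703*(-1/27882) - 8822*(-1476)*(-1/121) = -15703/27882 + 13021272*(-1/121) = -15703/27882 - 1183752/11 = -33005545997/306702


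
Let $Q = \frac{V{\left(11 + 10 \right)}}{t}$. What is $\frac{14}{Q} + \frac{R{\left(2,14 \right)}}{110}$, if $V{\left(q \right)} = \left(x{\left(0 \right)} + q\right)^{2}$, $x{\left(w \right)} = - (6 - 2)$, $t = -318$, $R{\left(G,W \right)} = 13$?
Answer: $- \frac{485963}{31790} \approx -15.287$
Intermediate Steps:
$x{\left(w \right)} = -4$ ($x{\left(w \right)} = - (6 - 2) = \left(-1\right) 4 = -4$)
$V{\left(q \right)} = \left(-4 + q\right)^{2}$
$Q = - \frac{289}{318}$ ($Q = \frac{\left(-4 + \left(11 + 10\right)\right)^{2}}{-318} = \left(-4 + 21\right)^{2} \left(- \frac{1}{318}\right) = 17^{2} \left(- \frac{1}{318}\right) = 289 \left(- \frac{1}{318}\right) = - \frac{289}{318} \approx -0.9088$)
$\frac{14}{Q} + \frac{R{\left(2,14 \right)}}{110} = \frac{14}{- \frac{289}{318}} + \frac{13}{110} = 14 \left(- \frac{318}{289}\right) + 13 \cdot \frac{1}{110} = - \frac{4452}{289} + \frac{13}{110} = - \frac{485963}{31790}$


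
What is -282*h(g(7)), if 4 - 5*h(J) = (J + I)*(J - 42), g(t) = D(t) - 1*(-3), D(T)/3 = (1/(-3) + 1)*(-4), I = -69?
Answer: 979668/5 ≈ 1.9593e+5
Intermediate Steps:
D(T) = -8 (D(T) = 3*((1/(-3) + 1)*(-4)) = 3*((-⅓ + 1)*(-4)) = 3*((⅔)*(-4)) = 3*(-8/3) = -8)
g(t) = -5 (g(t) = -8 - 1*(-3) = -8 + 3 = -5)
h(J) = ⅘ - (-69 + J)*(-42 + J)/5 (h(J) = ⅘ - (J - 69)*(J - 42)/5 = ⅘ - (-69 + J)*(-42 + J)/5)
-282*h(g(7)) = -282*(-2894/5 - ⅕*(-5)² + (111/5)*(-5)) = -282*(-2894/5 - ⅕*25 - 111) = -282*(-2894/5 - 5 - 111) = -282*(-3474/5) = 979668/5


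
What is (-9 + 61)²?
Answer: 2704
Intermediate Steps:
(-9 + 61)² = 52² = 2704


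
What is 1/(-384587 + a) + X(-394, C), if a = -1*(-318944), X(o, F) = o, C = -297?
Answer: -25863343/65643 ≈ -394.00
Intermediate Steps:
a = 318944
1/(-384587 + a) + X(-394, C) = 1/(-384587 + 318944) - 394 = 1/(-65643) - 394 = -1/65643 - 394 = -25863343/65643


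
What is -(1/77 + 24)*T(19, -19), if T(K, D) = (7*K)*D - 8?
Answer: 4687215/77 ≈ 60873.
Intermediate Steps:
T(K, D) = -8 + 7*D*K (T(K, D) = 7*D*K - 8 = -8 + 7*D*K)
-(1/77 + 24)*T(19, -19) = -(1/77 + 24)*(-8 + 7*(-19)*19) = -(1/77 + 24)*(-8 - 2527) = -1849*(-2535)/77 = -1*(-4687215/77) = 4687215/77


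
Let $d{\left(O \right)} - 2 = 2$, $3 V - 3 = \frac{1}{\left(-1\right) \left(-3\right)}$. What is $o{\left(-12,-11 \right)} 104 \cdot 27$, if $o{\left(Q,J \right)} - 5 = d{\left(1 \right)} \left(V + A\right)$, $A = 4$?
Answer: $71448$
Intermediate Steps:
$V = \frac{10}{9}$ ($V = 1 + \frac{1}{3 \left(\left(-1\right) \left(-3\right)\right)} = 1 + \frac{1}{3 \cdot 3} = 1 + \frac{1}{3} \cdot \frac{1}{3} = 1 + \frac{1}{9} = \frac{10}{9} \approx 1.1111$)
$d{\left(O \right)} = 4$ ($d{\left(O \right)} = 2 + 2 = 4$)
$o{\left(Q,J \right)} = \frac{229}{9}$ ($o{\left(Q,J \right)} = 5 + 4 \left(\frac{10}{9} + 4\right) = 5 + 4 \cdot \frac{46}{9} = 5 + \frac{184}{9} = \frac{229}{9}$)
$o{\left(-12,-11 \right)} 104 \cdot 27 = \frac{229}{9} \cdot 104 \cdot 27 = \frac{23816}{9} \cdot 27 = 71448$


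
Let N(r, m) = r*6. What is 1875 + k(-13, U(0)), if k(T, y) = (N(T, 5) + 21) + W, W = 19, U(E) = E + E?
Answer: 1837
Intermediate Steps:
U(E) = 2*E
N(r, m) = 6*r
k(T, y) = 40 + 6*T (k(T, y) = (6*T + 21) + 19 = (21 + 6*T) + 19 = 40 + 6*T)
1875 + k(-13, U(0)) = 1875 + (40 + 6*(-13)) = 1875 + (40 - 78) = 1875 - 38 = 1837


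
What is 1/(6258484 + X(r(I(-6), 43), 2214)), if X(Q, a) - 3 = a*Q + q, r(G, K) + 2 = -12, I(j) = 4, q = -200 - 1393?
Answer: 1/6225898 ≈ 1.6062e-7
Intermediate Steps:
q = -1593
r(G, K) = -14 (r(G, K) = -2 - 12 = -14)
X(Q, a) = -1590 + Q*a (X(Q, a) = 3 + (a*Q - 1593) = 3 + (Q*a - 1593) = 3 + (-1593 + Q*a) = -1590 + Q*a)
1/(6258484 + X(r(I(-6), 43), 2214)) = 1/(6258484 + (-1590 - 14*2214)) = 1/(6258484 + (-1590 - 30996)) = 1/(6258484 - 32586) = 1/6225898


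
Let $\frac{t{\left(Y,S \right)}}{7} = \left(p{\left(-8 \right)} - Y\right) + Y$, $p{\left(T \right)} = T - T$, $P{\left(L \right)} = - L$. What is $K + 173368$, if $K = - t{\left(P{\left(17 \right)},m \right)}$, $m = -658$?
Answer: $173368$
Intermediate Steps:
$p{\left(T \right)} = 0$
$t{\left(Y,S \right)} = 0$ ($t{\left(Y,S \right)} = 7 \left(\left(0 - Y\right) + Y\right) = 7 \left(- Y + Y\right) = 7 \cdot 0 = 0$)
$K = 0$ ($K = \left(-1\right) 0 = 0$)
$K + 173368 = 0 + 173368 = 173368$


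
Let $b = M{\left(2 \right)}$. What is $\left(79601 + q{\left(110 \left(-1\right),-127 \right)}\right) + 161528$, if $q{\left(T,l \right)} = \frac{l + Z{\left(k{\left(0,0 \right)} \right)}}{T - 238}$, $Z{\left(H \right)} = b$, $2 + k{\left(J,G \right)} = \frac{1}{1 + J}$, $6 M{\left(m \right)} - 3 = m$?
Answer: $\frac{503478109}{2088} \approx 2.4113 \cdot 10^{5}$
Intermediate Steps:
$M{\left(m \right)} = \frac{1}{2} + \frac{m}{6}$
$b = \frac{5}{6}$ ($b = \frac{1}{2} + \frac{1}{6} \cdot 2 = \frac{1}{2} + \frac{1}{3} = \frac{5}{6} \approx 0.83333$)
$k{\left(J,G \right)} = -2 + \frac{1}{1 + J}$
$Z{\left(H \right)} = \frac{5}{6}$
$q{\left(T,l \right)} = \frac{\frac{5}{6} + l}{-238 + T}$ ($q{\left(T,l \right)} = \frac{l + \frac{5}{6}}{T - 238} = \frac{\frac{5}{6} + l}{-238 + T}$)
$\left(79601 + q{\left(110 \left(-1\right),-127 \right)}\right) + 161528 = \left(79601 + \frac{\frac{5}{6} - 127}{-238 + 110 \left(-1\right)}\right) + 161528 = \left(79601 + \frac{1}{-238 - 110} \left(- \frac{757}{6}\right)\right) + 161528 = \left(79601 + \frac{1}{-348} \left(- \frac{757}{6}\right)\right) + 161528 = \left(79601 - - \frac{757}{2088}\right) + 161528 = \left(79601 + \frac{757}{2088}\right) + 161528 = \frac{166207645}{2088} + 161528 = \frac{503478109}{2088}$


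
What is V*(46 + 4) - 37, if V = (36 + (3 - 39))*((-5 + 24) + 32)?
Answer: -37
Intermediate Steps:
V = 0 (V = (36 - 36)*(19 + 32) = 0*51 = 0)
V*(46 + 4) - 37 = 0*(46 + 4) - 37 = 0*50 - 37 = 0 - 37 = -37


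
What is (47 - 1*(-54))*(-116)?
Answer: -11716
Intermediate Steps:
(47 - 1*(-54))*(-116) = (47 + 54)*(-116) = 101*(-116) = -11716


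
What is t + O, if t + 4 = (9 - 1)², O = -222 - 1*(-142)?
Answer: -20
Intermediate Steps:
O = -80 (O = -222 + 142 = -80)
t = 60 (t = -4 + (9 - 1)² = -4 + 8² = -4 + 64 = 60)
t + O = 60 - 80 = -20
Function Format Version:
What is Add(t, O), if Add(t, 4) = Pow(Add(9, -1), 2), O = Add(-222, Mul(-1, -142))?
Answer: -20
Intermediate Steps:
O = -80 (O = Add(-222, 142) = -80)
t = 60 (t = Add(-4, Pow(Add(9, -1), 2)) = Add(-4, Pow(8, 2)) = Add(-4, 64) = 60)
Add(t, O) = Add(60, -80) = -20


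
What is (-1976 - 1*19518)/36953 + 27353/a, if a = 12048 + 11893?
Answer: 496187555/884691773 ≈ 0.56086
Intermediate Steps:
a = 23941
(-1976 - 1*19518)/36953 + 27353/a = (-1976 - 1*19518)/36953 + 27353/23941 = (-1976 - 19518)*(1/36953) + 27353*(1/23941) = -21494*1/36953 + 27353/23941 = -21494/36953 + 27353/23941 = 496187555/884691773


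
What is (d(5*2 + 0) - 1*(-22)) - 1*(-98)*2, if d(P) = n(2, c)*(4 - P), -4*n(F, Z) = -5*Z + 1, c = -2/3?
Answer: 449/2 ≈ 224.50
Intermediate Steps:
c = -2/3 (c = -2*1/3 = -2/3 ≈ -0.66667)
n(F, Z) = -1/4 + 5*Z/4 (n(F, Z) = -(-5*Z + 1)/4 = -(1 - 5*Z)/4 = -1/4 + 5*Z/4)
d(P) = -13/3 + 13*P/12 (d(P) = (-1/4 + (5/4)*(-2/3))*(4 - P) = (-1/4 - 5/6)*(4 - P) = -13*(4 - P)/12 = -13/3 + 13*P/12)
(d(5*2 + 0) - 1*(-22)) - 1*(-98)*2 = ((-13/3 + 13*(5*2 + 0)/12) - 1*(-22)) - 1*(-98)*2 = ((-13/3 + 13*(10 + 0)/12) + 22) + 98*2 = ((-13/3 + (13/12)*10) + 22) + 196 = ((-13/3 + 65/6) + 22) + 196 = (13/2 + 22) + 196 = 57/2 + 196 = 449/2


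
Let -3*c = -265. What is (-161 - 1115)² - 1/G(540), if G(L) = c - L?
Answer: 2206178483/1355 ≈ 1.6282e+6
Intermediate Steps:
c = 265/3 (c = -⅓*(-265) = 265/3 ≈ 88.333)
G(L) = 265/3 - L
(-161 - 1115)² - 1/G(540) = (-161 - 1115)² - 1/(265/3 - 1*540) = (-1276)² - 1/(265/3 - 540) = 1628176 - 1/(-1355/3) = 1628176 - 1*(-3/1355) = 1628176 + 3/1355 = 2206178483/1355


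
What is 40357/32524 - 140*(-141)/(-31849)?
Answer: 643306333/1035856876 ≈ 0.62104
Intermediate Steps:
40357/32524 - 140*(-141)/(-31849) = 40357*(1/32524) + 19740*(-1/31849) = 40357/32524 - 19740/31849 = 643306333/1035856876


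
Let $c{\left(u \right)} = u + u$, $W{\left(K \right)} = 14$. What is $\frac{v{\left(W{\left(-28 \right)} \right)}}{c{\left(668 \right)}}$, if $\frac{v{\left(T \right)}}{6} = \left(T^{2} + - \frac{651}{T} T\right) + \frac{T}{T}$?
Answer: $- \frac{681}{334} \approx -2.0389$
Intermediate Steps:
$v{\left(T \right)} = -3900 + 6 T^{2}$ ($v{\left(T \right)} = 6 \left(\left(T^{2} + - \frac{651}{T} T\right) + \frac{T}{T}\right) = 6 \left(\left(T^{2} - 651\right) + 1\right) = 6 \left(\left(-651 + T^{2}\right) + 1\right) = 6 \left(-650 + T^{2}\right) = -3900 + 6 T^{2}$)
$c{\left(u \right)} = 2 u$
$\frac{v{\left(W{\left(-28 \right)} \right)}}{c{\left(668 \right)}} = \frac{-3900 + 6 \cdot 14^{2}}{2 \cdot 668} = \frac{-3900 + 6 \cdot 196}{1336} = \left(-3900 + 1176\right) \frac{1}{1336} = \left(-2724\right) \frac{1}{1336} = - \frac{681}{334}$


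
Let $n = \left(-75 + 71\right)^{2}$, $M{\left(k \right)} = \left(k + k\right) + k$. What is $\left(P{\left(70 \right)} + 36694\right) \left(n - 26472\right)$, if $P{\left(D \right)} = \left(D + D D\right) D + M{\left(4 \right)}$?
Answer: $-10175136336$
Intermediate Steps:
$M{\left(k \right)} = 3 k$ ($M{\left(k \right)} = 2 k + k = 3 k$)
$n = 16$ ($n = \left(-4\right)^{2} = 16$)
$P{\left(D \right)} = 12 + D \left(D + D^{2}\right)$ ($P{\left(D \right)} = \left(D + D D\right) D + 3 \cdot 4 = \left(D + D^{2}\right) D + 12 = D \left(D + D^{2}\right) + 12 = 12 + D \left(D + D^{2}\right)$)
$\left(P{\left(70 \right)} + 36694\right) \left(n - 26472\right) = \left(\left(12 + 70^{2} + 70^{3}\right) + 36694\right) \left(16 - 26472\right) = \left(\left(12 + 4900 + 343000\right) + 36694\right) \left(-26456\right) = \left(347912 + 36694\right) \left(-26456\right) = 384606 \left(-26456\right) = -10175136336$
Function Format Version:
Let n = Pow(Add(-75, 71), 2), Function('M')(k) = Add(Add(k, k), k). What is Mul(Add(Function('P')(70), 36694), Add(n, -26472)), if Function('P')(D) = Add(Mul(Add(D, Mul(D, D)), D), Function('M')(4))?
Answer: -10175136336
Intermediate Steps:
Function('M')(k) = Mul(3, k) (Function('M')(k) = Add(Mul(2, k), k) = Mul(3, k))
n = 16 (n = Pow(-4, 2) = 16)
Function('P')(D) = Add(12, Mul(D, Add(D, Pow(D, 2)))) (Function('P')(D) = Add(Mul(Add(D, Mul(D, D)), D), Mul(3, 4)) = Add(Mul(Add(D, Pow(D, 2)), D), 12) = Add(Mul(D, Add(D, Pow(D, 2))), 12) = Add(12, Mul(D, Add(D, Pow(D, 2)))))
Mul(Add(Function('P')(70), 36694), Add(n, -26472)) = Mul(Add(Add(12, Pow(70, 2), Pow(70, 3)), 36694), Add(16, -26472)) = Mul(Add(Add(12, 4900, 343000), 36694), -26456) = Mul(Add(347912, 36694), -26456) = Mul(384606, -26456) = -10175136336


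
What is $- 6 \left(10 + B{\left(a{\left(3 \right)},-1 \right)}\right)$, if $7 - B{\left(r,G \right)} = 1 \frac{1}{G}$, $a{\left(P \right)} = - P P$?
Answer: $-108$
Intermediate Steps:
$a{\left(P \right)} = - P^{2}$
$B{\left(r,G \right)} = 7 - \frac{1}{G}$ ($B{\left(r,G \right)} = 7 - 1 \frac{1}{G} = 7 - \frac{1}{G}$)
$- 6 \left(10 + B{\left(a{\left(3 \right)},-1 \right)}\right) = - 6 \left(10 + \left(7 - \frac{1}{-1}\right)\right) = - 6 \left(10 + \left(7 - -1\right)\right) = - 6 \left(10 + \left(7 + 1\right)\right) = - 6 \left(10 + 8\right) = \left(-6\right) 18 = -108$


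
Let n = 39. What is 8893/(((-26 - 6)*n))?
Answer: -8893/1248 ≈ -7.1258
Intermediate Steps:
8893/(((-26 - 6)*n)) = 8893/(((-26 - 6)*39)) = 8893/((-32*39)) = 8893/(-1248) = 8893*(-1/1248) = -8893/1248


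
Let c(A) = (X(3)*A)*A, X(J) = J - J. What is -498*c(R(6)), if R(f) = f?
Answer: 0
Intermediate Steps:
X(J) = 0
c(A) = 0 (c(A) = (0*A)*A = 0*A = 0)
-498*c(R(6)) = -498*0 = 0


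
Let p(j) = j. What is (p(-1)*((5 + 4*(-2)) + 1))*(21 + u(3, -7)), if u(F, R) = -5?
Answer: 32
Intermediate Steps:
(p(-1)*((5 + 4*(-2)) + 1))*(21 + u(3, -7)) = (-((5 + 4*(-2)) + 1))*(21 - 5) = -((5 - 8) + 1)*16 = -(-3 + 1)*16 = -1*(-2)*16 = 2*16 = 32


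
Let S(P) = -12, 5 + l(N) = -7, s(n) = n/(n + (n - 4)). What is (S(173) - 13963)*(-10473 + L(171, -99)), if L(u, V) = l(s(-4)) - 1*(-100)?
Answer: 145130375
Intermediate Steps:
s(n) = n/(-4 + 2*n) (s(n) = n/(n + (-4 + n)) = n/(-4 + 2*n))
l(N) = -12 (l(N) = -5 - 7 = -12)
L(u, V) = 88 (L(u, V) = -12 - 1*(-100) = -12 + 100 = 88)
(S(173) - 13963)*(-10473 + L(171, -99)) = (-12 - 13963)*(-10473 + 88) = -13975*(-10385) = 145130375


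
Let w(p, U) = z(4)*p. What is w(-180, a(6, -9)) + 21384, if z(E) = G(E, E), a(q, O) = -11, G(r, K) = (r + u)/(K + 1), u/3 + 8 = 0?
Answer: 22104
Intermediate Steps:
u = -24 (u = -24 + 3*0 = -24 + 0 = -24)
G(r, K) = (-24 + r)/(1 + K) (G(r, K) = (r - 24)/(K + 1) = (-24 + r)/(1 + K))
z(E) = (-24 + E)/(1 + E)
w(p, U) = -4*p (w(p, U) = ((-24 + 4)/(1 + 4))*p = (-20/5)*p = ((⅕)*(-20))*p = -4*p)
w(-180, a(6, -9)) + 21384 = -4*(-180) + 21384 = 720 + 21384 = 22104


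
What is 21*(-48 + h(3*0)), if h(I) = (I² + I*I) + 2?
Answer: -966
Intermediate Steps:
h(I) = 2 + 2*I² (h(I) = (I² + I²) + 2 = 2*I² + 2 = 2 + 2*I²)
21*(-48 + h(3*0)) = 21*(-48 + (2 + 2*(3*0)²)) = 21*(-48 + (2 + 2*0²)) = 21*(-48 + (2 + 2*0)) = 21*(-48 + (2 + 0)) = 21*(-48 + 2) = 21*(-46) = -966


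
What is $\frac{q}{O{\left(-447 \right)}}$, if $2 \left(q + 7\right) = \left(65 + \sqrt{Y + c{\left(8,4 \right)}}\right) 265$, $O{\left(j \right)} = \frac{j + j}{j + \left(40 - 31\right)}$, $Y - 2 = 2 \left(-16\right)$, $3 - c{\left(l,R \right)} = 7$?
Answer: $\frac{1256403}{298} + \frac{19345 i \sqrt{34}}{298} \approx 4216.1 + 378.52 i$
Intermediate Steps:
$c{\left(l,R \right)} = -4$ ($c{\left(l,R \right)} = 3 - 7 = -4$)
$Y = -30$ ($Y = 2 + 2 \left(-16\right) = 2 - 32 = -30$)
$O{\left(j \right)} = \frac{2 j}{9 + j}$ ($O{\left(j \right)} = \frac{2 j}{j + \left(40 - 31\right)} = \frac{2 j}{j + 9} = \frac{2 j}{9 + j}$)
$q = \frac{17211}{2} + \frac{265 i \sqrt{34}}{2}$ ($q = -7 + \frac{\left(65 + \sqrt{-30 - 4}\right) 265}{2} = -7 + \frac{\left(65 + \sqrt{-34}\right) 265}{2} = -7 + \frac{\left(65 + i \sqrt{34}\right) 265}{2} = -7 + \frac{17225 + 265 i \sqrt{34}}{2} = -7 + \left(\frac{17225}{2} + \frac{265 i \sqrt{34}}{2}\right) = \frac{17211}{2} + \frac{265 i \sqrt{34}}{2} \approx 8605.5 + 772.6 i$)
$\frac{q}{O{\left(-447 \right)}} = \frac{\frac{17211}{2} + \frac{265 i \sqrt{34}}{2}}{2 \left(-447\right) \frac{1}{9 - 447}} = \frac{\frac{17211}{2} + \frac{265 i \sqrt{34}}{2}}{2 \left(-447\right) \frac{1}{-438}} = \frac{\frac{17211}{2} + \frac{265 i \sqrt{34}}{2}}{2 \left(-447\right) \left(- \frac{1}{438}\right)} = \frac{\frac{17211}{2} + \frac{265 i \sqrt{34}}{2}}{\frac{149}{73}} = \left(\frac{17211}{2} + \frac{265 i \sqrt{34}}{2}\right) \frac{73}{149} = \frac{1256403}{298} + \frac{19345 i \sqrt{34}}{298}$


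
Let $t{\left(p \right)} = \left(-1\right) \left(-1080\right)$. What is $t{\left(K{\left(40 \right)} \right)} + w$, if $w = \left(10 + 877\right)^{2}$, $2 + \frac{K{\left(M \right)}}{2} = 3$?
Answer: $787849$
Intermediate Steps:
$K{\left(M \right)} = 2$ ($K{\left(M \right)} = -4 + 2 \cdot 3 = -4 + 6 = 2$)
$t{\left(p \right)} = 1080$
$w = 786769$ ($w = 887^{2} = 786769$)
$t{\left(K{\left(40 \right)} \right)} + w = 1080 + 786769 = 787849$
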